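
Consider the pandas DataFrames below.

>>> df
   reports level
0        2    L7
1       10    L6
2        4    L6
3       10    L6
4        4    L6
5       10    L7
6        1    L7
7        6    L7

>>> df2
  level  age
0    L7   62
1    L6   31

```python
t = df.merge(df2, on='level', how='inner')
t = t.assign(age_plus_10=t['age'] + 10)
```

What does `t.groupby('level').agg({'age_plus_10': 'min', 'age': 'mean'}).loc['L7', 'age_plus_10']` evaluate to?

72

merge on 'level' (how='inner') → 8 rows:
   reports level  age
0        2    L7   62
1       10    L6   31
2        4    L6   31
3       10    L6   31
4        4    L6   31
5       10    L7   62
6        1    L7   62
7        6    L7   62
add column age_plus_10 = t['age'] + 10:
   reports level  age  age_plus_10
0        2    L7   62           72
1       10    L6   31           41
2        4    L6   31           41
3       10    L6   31           41
4        4    L6   31           41
5       10    L7   62           72
6        1    L7   62           72
7        6    L7   62           72
group by level: min(age_plus_10), mean(age):
       age_plus_10   age
level                   
L6              41  31.0
L7              72  62.0
The value at row 'L7', column 'age_plus_10' is 72.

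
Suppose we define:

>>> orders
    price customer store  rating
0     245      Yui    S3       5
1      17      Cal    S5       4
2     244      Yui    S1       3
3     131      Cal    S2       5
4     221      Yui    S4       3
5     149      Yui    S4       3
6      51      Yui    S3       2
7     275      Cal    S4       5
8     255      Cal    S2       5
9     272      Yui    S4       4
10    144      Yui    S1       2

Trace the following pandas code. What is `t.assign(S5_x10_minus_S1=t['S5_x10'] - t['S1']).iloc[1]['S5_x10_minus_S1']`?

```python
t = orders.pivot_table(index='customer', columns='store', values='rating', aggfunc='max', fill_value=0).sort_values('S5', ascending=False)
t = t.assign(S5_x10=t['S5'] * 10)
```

-3

pivot: rows=customer, cols=store, max(rating):
store     S1  S2  S3  S4  S5
customer                    
Cal        0   5   0   5   4
Yui        3   0   5   4   0
sort by S5 descending:
store     S1  S2  S3  S4  S5
customer                    
Cal        0   5   0   5   4
Yui        3   0   5   4   0
add column S5_x10 = t['S5'] * 10:
store     S1  S2  S3  S4  S5  S5_x10
customer                            
Cal        0   5   0   5   4      40
Yui        3   0   5   4   0       0
add column S5_x10_minus_S1 = t['S5_x10'] - t['S1']:
store     S1  S2  S3  S4  S5  S5_x10  S5_x10_minus_S1
customer                                             
Cal        0   5   0   5   4      40               40
Yui        3   0   5   4   0       0               -3
value at position 1, column 'S5_x10_minus_S1' → -3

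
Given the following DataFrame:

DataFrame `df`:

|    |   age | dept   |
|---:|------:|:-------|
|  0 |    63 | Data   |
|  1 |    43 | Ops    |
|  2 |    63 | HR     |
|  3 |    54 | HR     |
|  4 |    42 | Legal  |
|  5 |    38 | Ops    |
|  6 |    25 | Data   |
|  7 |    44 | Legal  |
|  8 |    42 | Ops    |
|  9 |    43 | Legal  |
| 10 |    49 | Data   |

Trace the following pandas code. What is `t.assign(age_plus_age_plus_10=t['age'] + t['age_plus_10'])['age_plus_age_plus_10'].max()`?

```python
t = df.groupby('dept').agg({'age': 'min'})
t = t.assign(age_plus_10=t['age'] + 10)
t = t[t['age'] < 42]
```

group by dept, min of age:
       age
dept      
Data    25
HR      54
Legal   42
Ops     38
add column age_plus_10 = t['age'] + 10:
       age  age_plus_10
dept                   
Data    25           35
HR      54           64
Legal   42           52
Ops     38           48
filter rows where age < 42:
      age  age_plus_10
dept                  
Data   25           35
Ops    38           48
add column age_plus_age_plus_10 = t['age'] + t['age_plus_10']:
      age  age_plus_10  age_plus_age_plus_10
dept                                        
Data   25           35                    60
Ops    38           48                    86
Finally, max of column 'age_plus_age_plus_10' = 86.

86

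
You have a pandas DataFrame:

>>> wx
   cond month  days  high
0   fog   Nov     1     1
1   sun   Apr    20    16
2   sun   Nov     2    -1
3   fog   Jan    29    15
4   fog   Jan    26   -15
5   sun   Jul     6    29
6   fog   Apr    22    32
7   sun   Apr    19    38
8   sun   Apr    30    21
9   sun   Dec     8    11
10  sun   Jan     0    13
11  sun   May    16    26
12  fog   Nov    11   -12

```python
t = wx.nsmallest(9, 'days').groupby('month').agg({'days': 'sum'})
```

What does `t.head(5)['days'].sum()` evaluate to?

take 9 rows with smallest days:
   cond month  days  high
10  sun   Jan     0    13
0   fog   Nov     1     1
2   sun   Nov     2    -1
5   sun   Jul     6    29
9   sun   Dec     8    11
12  fog   Nov    11   -12
11  sun   May    16    26
7   sun   Apr    19    38
1   sun   Apr    20    16
group by month, sum of days:
       days
month      
Apr      39
Dec       8
Jan       0
Jul       6
May      16
Nov      14
take first 5 rows:
       days
month      
Apr      39
Dec       8
Jan       0
Jul       6
May      16

69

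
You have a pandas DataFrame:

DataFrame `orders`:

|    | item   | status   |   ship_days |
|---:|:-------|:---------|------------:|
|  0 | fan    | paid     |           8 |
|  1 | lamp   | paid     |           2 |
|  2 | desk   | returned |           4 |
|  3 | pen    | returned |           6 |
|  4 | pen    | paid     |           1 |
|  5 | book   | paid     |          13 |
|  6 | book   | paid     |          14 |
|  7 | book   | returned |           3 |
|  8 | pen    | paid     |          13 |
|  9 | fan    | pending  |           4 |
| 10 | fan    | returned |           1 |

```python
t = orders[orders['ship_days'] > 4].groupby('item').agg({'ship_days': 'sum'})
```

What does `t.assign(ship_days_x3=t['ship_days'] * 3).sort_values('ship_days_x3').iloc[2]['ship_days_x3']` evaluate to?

81

filter rows where ship_days > 4:
   item    status  ship_days
0   fan      paid          8
3   pen  returned          6
5  book      paid         13
6  book      paid         14
8   pen      paid         13
group by item, sum of ship_days:
      ship_days
item           
book         27
fan           8
pen          19
add column ship_days_x3 = t['ship_days'] * 3:
      ship_days  ship_days_x3
item                         
book         27            81
fan           8            24
pen          19            57
sort by ship_days_x3:
      ship_days  ship_days_x3
item                         
fan           8            24
pen          19            57
book         27            81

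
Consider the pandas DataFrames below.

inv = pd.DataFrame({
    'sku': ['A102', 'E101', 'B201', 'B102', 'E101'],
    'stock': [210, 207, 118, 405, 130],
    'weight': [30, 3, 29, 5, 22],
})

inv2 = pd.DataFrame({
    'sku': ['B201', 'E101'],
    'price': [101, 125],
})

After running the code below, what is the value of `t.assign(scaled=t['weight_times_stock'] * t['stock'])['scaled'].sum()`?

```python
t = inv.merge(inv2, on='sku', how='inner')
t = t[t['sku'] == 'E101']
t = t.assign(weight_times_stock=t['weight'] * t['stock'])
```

500347

merge on 'sku' (how='inner') → 3 rows:
    sku  stock  weight  price
0  E101    207       3    125
1  B201    118      29    101
2  E101    130      22    125
filter rows where sku == 'E101':
    sku  stock  weight  price
0  E101    207       3    125
2  E101    130      22    125
add column weight_times_stock = t['weight'] * t['stock']:
    sku  stock  weight  price  weight_times_stock
0  E101    207       3    125                 621
2  E101    130      22    125                2860
add column scaled = t['weight_times_stock'] * t['stock']:
    sku  stock  weight  price  weight_times_stock  scaled
0  E101    207       3    125                 621  128547
2  E101    130      22    125                2860  371800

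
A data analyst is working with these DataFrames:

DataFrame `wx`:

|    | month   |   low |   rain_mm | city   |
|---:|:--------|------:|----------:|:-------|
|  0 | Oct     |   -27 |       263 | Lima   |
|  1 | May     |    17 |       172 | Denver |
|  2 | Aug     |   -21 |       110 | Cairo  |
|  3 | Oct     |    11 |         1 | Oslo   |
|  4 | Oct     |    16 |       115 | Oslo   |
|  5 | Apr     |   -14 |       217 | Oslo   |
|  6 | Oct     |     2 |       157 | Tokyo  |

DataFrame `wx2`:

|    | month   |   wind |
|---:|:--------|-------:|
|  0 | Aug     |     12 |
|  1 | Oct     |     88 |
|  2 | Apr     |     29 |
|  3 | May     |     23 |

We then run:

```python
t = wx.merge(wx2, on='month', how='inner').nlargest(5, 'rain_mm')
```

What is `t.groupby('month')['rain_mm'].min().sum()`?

504

merge on 'month' (how='inner') → 7 rows:
  month  low  rain_mm    city  wind
0   Oct  -27      263    Lima    88
1   May   17      172  Denver    23
2   Aug  -21      110   Cairo    12
3   Oct   11        1    Oslo    88
4   Oct   16      115    Oslo    88
5   Apr  -14      217    Oslo    29
6   Oct    2      157   Tokyo    88
take 5 rows with largest rain_mm:
  month  low  rain_mm    city  wind
0   Oct  -27      263    Lima    88
5   Apr  -14      217    Oslo    29
1   May   17      172  Denver    23
6   Oct    2      157   Tokyo    88
4   Oct   16      115    Oslo    88
group by month, min of rain_mm:
month
Apr    217
May    172
Oct    115
Name: rain_mm, dtype: int64
Taking the sum of the resulting series gives 504.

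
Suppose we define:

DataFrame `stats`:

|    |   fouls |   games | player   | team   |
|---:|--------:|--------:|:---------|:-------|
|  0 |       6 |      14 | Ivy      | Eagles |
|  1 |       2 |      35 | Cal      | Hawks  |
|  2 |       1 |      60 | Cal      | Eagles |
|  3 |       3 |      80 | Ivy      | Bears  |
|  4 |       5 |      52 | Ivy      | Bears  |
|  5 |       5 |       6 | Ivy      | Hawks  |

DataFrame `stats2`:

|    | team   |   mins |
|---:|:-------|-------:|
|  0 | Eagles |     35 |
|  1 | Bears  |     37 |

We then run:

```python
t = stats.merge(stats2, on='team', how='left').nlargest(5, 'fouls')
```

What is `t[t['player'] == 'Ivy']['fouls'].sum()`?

merge on 'team' (how='left') → 6 rows:
   fouls  games player    team  mins
0      6     14    Ivy  Eagles  35.0
1      2     35    Cal   Hawks   NaN
2      1     60    Cal  Eagles  35.0
3      3     80    Ivy   Bears  37.0
4      5     52    Ivy   Bears  37.0
5      5      6    Ivy   Hawks   NaN
take 5 rows with largest fouls:
   fouls  games player    team  mins
0      6     14    Ivy  Eagles  35.0
4      5     52    Ivy   Bears  37.0
5      5      6    Ivy   Hawks   NaN
3      3     80    Ivy   Bears  37.0
1      2     35    Cal   Hawks   NaN
filter rows where player == 'Ivy':
   fouls  games player    team  mins
0      6     14    Ivy  Eagles  35.0
4      5     52    Ivy   Bears  37.0
5      5      6    Ivy   Hawks   NaN
3      3     80    Ivy   Bears  37.0
Reading off the sum of column 'fouls', we get 19.

19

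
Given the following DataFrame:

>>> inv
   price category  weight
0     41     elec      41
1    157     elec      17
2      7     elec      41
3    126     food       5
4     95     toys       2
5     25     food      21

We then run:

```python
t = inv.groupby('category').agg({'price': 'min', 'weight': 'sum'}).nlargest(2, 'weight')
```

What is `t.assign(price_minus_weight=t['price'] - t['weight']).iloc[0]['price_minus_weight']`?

group by category: min(price), sum(weight):
          price  weight
category               
elec          7      99
food         25      26
toys         95       2
take 2 rows with largest weight:
          price  weight
category               
elec          7      99
food         25      26
add column price_minus_weight = t['price'] - t['weight']:
          price  weight  price_minus_weight
category                                   
elec          7      99                 -92
food         25      26                  -1

-92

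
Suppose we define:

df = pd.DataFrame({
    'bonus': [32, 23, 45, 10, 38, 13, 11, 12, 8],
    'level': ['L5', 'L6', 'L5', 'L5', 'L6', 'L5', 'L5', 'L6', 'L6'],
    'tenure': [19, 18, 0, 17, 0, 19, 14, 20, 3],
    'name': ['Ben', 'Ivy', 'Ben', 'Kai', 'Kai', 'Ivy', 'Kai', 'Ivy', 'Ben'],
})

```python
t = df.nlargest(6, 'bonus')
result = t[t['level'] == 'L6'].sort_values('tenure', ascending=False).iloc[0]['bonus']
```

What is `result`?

take 6 rows with largest bonus:
   bonus level  tenure name
2     45    L5       0  Ben
4     38    L6       0  Kai
0     32    L5      19  Ben
1     23    L6      18  Ivy
5     13    L5      19  Ivy
7     12    L6      20  Ivy
filter rows where level == 'L6':
   bonus level  tenure name
4     38    L6       0  Kai
1     23    L6      18  Ivy
7     12    L6      20  Ivy
sort by tenure descending:
   bonus level  tenure name
7     12    L6      20  Ivy
1     23    L6      18  Ivy
4     38    L6       0  Kai
Then the value at position 0, column 'bonus': 12

12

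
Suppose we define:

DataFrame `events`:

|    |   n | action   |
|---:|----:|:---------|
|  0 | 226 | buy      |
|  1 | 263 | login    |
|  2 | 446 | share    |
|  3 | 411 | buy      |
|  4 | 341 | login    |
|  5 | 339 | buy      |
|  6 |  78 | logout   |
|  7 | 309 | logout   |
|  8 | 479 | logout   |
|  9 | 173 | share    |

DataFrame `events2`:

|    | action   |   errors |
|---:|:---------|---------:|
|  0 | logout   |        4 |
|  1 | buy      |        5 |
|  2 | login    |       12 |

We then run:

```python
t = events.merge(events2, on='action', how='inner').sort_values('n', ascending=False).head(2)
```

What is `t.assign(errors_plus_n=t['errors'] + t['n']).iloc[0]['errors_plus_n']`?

merge on 'action' (how='inner') → 8 rows:
     n  action  errors
0  226     buy       5
1  263   login      12
2  411     buy       5
3  341   login      12
4  339     buy       5
5   78  logout       4
6  309  logout       4
7  479  logout       4
sort by n descending:
     n  action  errors
7  479  logout       4
2  411     buy       5
3  341   login      12
4  339     buy       5
6  309  logout       4
1  263   login      12
0  226     buy       5
5   78  logout       4
take first 2 rows:
     n  action  errors
7  479  logout       4
2  411     buy       5
add column errors_plus_n = t['errors'] + t['n']:
     n  action  errors  errors_plus_n
7  479  logout       4            483
2  411     buy       5            416
Reading off the value at position 0, column 'errors_plus_n', we get 483.

483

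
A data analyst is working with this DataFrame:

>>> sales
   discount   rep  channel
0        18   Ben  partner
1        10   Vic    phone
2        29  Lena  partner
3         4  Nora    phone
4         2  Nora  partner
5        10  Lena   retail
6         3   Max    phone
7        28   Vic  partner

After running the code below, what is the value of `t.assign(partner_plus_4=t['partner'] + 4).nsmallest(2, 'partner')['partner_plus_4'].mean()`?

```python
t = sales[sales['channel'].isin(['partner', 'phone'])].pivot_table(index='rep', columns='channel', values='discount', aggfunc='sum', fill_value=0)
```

5.0

filter rows where channel in ['partner', 'phone']:
   discount   rep  channel
0        18   Ben  partner
1        10   Vic    phone
2        29  Lena  partner
3         4  Nora    phone
4         2  Nora  partner
6         3   Max    phone
7        28   Vic  partner
pivot: rows=rep, cols=channel, sum(discount):
channel  partner  phone
rep                    
Ben           18      0
Lena          29      0
Max            0      3
Nora           2      4
Vic           28     10
add column partner_plus_4 = t['partner'] + 4:
channel  partner  phone  partner_plus_4
rep                                    
Ben           18      0              22
Lena          29      0              33
Max            0      3               4
Nora           2      4               6
Vic           28     10              32
take 2 rows with smallest partner:
channel  partner  phone  partner_plus_4
rep                                    
Max            0      3               4
Nora           2      4               6
Taking the mean of column 'partner_plus_4' gives 5.0.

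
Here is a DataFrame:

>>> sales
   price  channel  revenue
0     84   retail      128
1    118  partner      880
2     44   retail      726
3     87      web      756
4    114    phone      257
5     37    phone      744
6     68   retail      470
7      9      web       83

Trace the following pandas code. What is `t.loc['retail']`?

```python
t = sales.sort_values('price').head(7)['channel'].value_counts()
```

sort by price:
   price  channel  revenue
7      9      web       83
5     37    phone      744
2     44   retail      726
6     68   retail      470
0     84   retail      128
3     87      web      756
4    114    phone      257
1    118  partner      880
take first 7 rows:
   price channel  revenue
7      9     web       83
5     37   phone      744
2     44  retail      726
6     68  retail      470
0     84  retail      128
3     87     web      756
4    114   phone      257
value_counts of channel:
channel
retail    3
web       2
phone     2
Name: count, dtype: int64

3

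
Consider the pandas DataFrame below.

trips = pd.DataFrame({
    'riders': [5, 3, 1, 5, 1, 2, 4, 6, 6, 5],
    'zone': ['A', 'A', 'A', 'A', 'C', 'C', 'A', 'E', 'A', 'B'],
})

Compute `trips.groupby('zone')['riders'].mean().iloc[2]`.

1.5

group by zone, mean of riders:
zone
A    4.0
B    5.0
C    1.5
E    6.0
Name: riders, dtype: float64
Taking the value at position 2 gives 1.5.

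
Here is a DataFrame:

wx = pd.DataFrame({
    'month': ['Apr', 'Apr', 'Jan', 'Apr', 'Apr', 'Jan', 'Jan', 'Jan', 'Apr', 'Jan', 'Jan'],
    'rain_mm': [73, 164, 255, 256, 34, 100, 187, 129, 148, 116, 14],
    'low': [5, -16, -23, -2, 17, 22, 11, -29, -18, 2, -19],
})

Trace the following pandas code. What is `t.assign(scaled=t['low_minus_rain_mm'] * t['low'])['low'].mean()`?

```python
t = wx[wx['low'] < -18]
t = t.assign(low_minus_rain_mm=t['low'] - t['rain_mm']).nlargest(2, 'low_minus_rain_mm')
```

-24.0

filter rows where low < -18:
   month  rain_mm  low
2    Jan      255  -23
7    Jan      129  -29
10   Jan       14  -19
add column low_minus_rain_mm = t['low'] - t['rain_mm']:
   month  rain_mm  low  low_minus_rain_mm
2    Jan      255  -23               -278
7    Jan      129  -29               -158
10   Jan       14  -19                -33
take 2 rows with largest low_minus_rain_mm:
   month  rain_mm  low  low_minus_rain_mm
10   Jan       14  -19                -33
7    Jan      129  -29               -158
add column scaled = t['low_minus_rain_mm'] * t['low']:
   month  rain_mm  low  low_minus_rain_mm  scaled
10   Jan       14  -19                -33     627
7    Jan      129  -29               -158    4582
Taking the mean of column 'low' gives -24.0.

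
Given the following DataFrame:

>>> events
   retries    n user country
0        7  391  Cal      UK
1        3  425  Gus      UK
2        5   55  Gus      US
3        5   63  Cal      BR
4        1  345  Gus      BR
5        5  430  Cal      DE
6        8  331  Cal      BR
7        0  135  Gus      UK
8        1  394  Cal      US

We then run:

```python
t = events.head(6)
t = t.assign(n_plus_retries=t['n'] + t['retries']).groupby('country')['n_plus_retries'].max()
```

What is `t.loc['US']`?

60

take first 6 rows:
   retries    n user country
0        7  391  Cal      UK
1        3  425  Gus      UK
2        5   55  Gus      US
3        5   63  Cal      BR
4        1  345  Gus      BR
5        5  430  Cal      DE
add column n_plus_retries = t['n'] + t['retries']:
   retries    n user country  n_plus_retries
0        7  391  Cal      UK             398
1        3  425  Gus      UK             428
2        5   55  Gus      US              60
3        5   63  Cal      BR              68
4        1  345  Gus      BR             346
5        5  430  Cal      DE             435
group by country, max of n_plus_retries:
country
BR    346
DE    435
UK    428
US     60
Name: n_plus_retries, dtype: int64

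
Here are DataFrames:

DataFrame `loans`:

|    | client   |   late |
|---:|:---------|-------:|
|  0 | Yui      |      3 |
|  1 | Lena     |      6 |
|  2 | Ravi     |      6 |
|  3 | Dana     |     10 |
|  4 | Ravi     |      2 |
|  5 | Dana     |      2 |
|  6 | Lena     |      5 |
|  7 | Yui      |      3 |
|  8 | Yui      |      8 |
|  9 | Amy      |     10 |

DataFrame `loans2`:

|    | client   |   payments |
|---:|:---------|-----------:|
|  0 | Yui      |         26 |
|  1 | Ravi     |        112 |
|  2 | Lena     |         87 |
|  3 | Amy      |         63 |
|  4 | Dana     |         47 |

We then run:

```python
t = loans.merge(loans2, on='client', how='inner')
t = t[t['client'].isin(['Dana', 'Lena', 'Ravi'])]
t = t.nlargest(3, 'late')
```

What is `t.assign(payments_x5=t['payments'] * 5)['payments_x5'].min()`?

merge on 'client' (how='inner') → 10 rows:
  client  late  payments
0    Yui     3        26
1   Lena     6        87
2   Ravi     6       112
3   Dana    10        47
4   Ravi     2       112
5   Dana     2        47
6   Lena     5        87
7    Yui     3        26
8    Yui     8        26
9    Amy    10        63
filter rows where client in ['Dana', 'Lena', 'Ravi']:
  client  late  payments
1   Lena     6        87
2   Ravi     6       112
3   Dana    10        47
4   Ravi     2       112
5   Dana     2        47
6   Lena     5        87
take 3 rows with largest late:
  client  late  payments
3   Dana    10        47
1   Lena     6        87
2   Ravi     6       112
add column payments_x5 = t['payments'] * 5:
  client  late  payments  payments_x5
3   Dana    10        47          235
1   Lena     6        87          435
2   Ravi     6       112          560
The min of column 'payments_x5' is 235.

235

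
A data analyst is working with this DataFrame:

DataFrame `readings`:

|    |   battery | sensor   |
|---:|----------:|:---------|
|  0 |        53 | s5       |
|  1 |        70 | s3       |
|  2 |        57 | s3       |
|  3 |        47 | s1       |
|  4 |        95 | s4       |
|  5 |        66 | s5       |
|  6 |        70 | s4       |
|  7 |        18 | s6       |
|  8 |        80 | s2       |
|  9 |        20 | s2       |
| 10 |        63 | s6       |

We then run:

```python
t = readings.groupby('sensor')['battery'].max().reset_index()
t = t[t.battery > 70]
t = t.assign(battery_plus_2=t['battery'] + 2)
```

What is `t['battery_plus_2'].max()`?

group by sensor, max of battery:
sensor
s1    47
s2    80
s3    70
s4    95
s5    66
s6    63
Name: battery, dtype: int64
reset_index():
  sensor  battery
0     s1       47
1     s2       80
2     s3       70
3     s4       95
4     s5       66
5     s6       63
filter rows where battery > 70:
  sensor  battery
1     s2       80
3     s4       95
add column battery_plus_2 = t['battery'] + 2:
  sensor  battery  battery_plus_2
1     s2       80              82
3     s4       95              97
The max of column 'battery_plus_2' is 97.

97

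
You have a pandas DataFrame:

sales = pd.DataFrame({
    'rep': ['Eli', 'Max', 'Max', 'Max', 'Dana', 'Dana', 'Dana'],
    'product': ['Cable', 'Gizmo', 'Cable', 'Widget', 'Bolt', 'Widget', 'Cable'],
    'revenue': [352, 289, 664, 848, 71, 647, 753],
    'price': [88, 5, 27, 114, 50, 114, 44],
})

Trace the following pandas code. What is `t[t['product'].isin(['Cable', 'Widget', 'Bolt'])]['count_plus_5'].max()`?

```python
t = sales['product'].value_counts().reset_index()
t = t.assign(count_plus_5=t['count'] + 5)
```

8

value_counts of product:
product
Cable     3
Widget    2
Gizmo     1
Bolt      1
Name: count, dtype: int64
reset_index():
  product  count
0   Cable      3
1  Widget      2
2   Gizmo      1
3    Bolt      1
add column count_plus_5 = t['count'] + 5:
  product  count  count_plus_5
0   Cable      3             8
1  Widget      2             7
2   Gizmo      1             6
3    Bolt      1             6
filter rows where product in ['Cable', 'Widget', 'Bolt']:
  product  count  count_plus_5
0   Cable      3             8
1  Widget      2             7
3    Bolt      1             6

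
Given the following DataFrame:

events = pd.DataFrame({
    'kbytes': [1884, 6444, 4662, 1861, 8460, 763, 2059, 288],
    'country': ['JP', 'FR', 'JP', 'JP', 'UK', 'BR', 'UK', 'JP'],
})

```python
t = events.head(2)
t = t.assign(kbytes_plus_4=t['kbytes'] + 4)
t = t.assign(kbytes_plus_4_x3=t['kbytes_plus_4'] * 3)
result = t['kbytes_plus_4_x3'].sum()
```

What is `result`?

take first 2 rows:
   kbytes country
0    1884      JP
1    6444      FR
add column kbytes_plus_4 = t['kbytes'] + 4:
   kbytes country  kbytes_plus_4
0    1884      JP           1888
1    6444      FR           6448
add column kbytes_plus_4_x3 = t['kbytes_plus_4'] * 3:
   kbytes country  kbytes_plus_4  kbytes_plus_4_x3
0    1884      JP           1888              5664
1    6444      FR           6448             19344
Taking the sum of column 'kbytes_plus_4_x3' gives 25008.

25008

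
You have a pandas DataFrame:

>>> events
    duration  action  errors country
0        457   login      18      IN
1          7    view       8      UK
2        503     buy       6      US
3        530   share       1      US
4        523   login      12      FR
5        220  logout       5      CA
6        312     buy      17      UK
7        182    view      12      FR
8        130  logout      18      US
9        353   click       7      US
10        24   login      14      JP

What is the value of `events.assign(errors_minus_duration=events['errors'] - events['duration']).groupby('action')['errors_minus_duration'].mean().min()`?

-529.0

add column errors_minus_duration = events['errors'] - events['duration']:
    duration  action  errors country  errors_minus_duration
0        457   login      18      IN                   -439
1          7    view       8      UK                      1
2        503     buy       6      US                   -497
3        530   share       1      US                   -529
4        523   login      12      FR                   -511
5        220  logout       5      CA                   -215
6        312     buy      17      UK                   -295
7        182    view      12      FR                   -170
8        130  logout      18      US                   -112
9        353   click       7      US                   -346
10        24   login      14      JP                    -10
group by action, mean of errors_minus_duration:
action
buy      -396.0
click    -346.0
login    -320.0
logout   -163.5
share    -529.0
view      -84.5
Name: errors_minus_duration, dtype: float64
The min of the resulting series is -529.0.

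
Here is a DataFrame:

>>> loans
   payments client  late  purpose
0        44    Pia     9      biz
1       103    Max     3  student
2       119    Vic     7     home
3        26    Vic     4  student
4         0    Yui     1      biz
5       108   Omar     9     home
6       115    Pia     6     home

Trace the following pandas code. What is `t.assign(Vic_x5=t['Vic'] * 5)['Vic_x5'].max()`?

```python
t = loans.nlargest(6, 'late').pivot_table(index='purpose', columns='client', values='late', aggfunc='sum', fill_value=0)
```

take 6 rows with largest late:
   payments client  late  purpose
0        44    Pia     9      biz
5       108   Omar     9     home
2       119    Vic     7     home
6       115    Pia     6     home
3        26    Vic     4  student
1       103    Max     3  student
pivot: rows=purpose, cols=client, sum(late):
client   Max  Omar  Pia  Vic
purpose                     
biz        0     0    9    0
home       0     9    6    7
student    3     0    0    4
add column Vic_x5 = t['Vic'] * 5:
client   Max  Omar  Pia  Vic  Vic_x5
purpose                             
biz        0     0    9    0       0
home       0     9    6    7      35
student    3     0    0    4      20
The max of column 'Vic_x5' is 35.

35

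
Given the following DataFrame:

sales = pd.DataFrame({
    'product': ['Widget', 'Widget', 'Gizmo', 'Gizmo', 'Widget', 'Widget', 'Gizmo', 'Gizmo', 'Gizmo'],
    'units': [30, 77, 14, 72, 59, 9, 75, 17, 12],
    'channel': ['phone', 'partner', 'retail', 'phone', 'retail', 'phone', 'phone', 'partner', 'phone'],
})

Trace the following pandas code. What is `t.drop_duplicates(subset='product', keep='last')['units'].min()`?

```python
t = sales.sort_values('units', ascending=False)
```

9

sort by units descending:
  product  units  channel
1  Widget     77  partner
6   Gizmo     75    phone
3   Gizmo     72    phone
4  Widget     59   retail
0  Widget     30    phone
7   Gizmo     17  partner
2   Gizmo     14   retail
8   Gizmo     12    phone
5  Widget      9    phone
drop duplicate product (keep=last):
  product  units channel
8   Gizmo     12   phone
5  Widget      9   phone
Hence 9.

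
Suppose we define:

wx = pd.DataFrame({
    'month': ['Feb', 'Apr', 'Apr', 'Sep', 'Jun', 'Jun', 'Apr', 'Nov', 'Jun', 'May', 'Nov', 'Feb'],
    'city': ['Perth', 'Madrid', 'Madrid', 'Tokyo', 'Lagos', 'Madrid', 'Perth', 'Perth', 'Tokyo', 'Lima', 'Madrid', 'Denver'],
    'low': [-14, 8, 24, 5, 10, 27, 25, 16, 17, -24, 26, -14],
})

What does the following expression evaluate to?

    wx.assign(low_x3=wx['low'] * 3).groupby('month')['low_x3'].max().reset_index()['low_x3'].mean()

22.5

add column low_x3 = wx['low'] * 3:
   month    city  low  low_x3
0    Feb   Perth  -14     -42
1    Apr  Madrid    8      24
2    Apr  Madrid   24      72
3    Sep   Tokyo    5      15
4    Jun   Lagos   10      30
5    Jun  Madrid   27      81
6    Apr   Perth   25      75
7    Nov   Perth   16      48
8    Jun   Tokyo   17      51
9    May    Lima  -24     -72
10   Nov  Madrid   26      78
11   Feb  Denver  -14     -42
group by month, max of low_x3:
month
Apr    75
Feb   -42
Jun    81
May   -72
Nov    78
Sep    15
Name: low_x3, dtype: int64
reset_index():
  month  low_x3
0   Apr      75
1   Feb     -42
2   Jun      81
3   May     -72
4   Nov      78
5   Sep      15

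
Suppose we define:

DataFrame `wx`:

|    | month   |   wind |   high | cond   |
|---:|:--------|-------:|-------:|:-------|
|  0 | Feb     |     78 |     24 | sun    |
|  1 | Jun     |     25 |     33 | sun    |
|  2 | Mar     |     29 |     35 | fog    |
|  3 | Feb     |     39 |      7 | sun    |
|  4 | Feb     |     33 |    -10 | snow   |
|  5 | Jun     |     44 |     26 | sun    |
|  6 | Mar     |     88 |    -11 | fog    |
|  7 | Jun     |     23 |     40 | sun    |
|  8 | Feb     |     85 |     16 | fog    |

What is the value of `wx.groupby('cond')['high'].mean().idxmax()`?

sun

group by cond, mean of high:
cond
fog     13.333333
snow   -10.000000
sun     26.000000
Name: high, dtype: float64
Then the label with the largest value: sun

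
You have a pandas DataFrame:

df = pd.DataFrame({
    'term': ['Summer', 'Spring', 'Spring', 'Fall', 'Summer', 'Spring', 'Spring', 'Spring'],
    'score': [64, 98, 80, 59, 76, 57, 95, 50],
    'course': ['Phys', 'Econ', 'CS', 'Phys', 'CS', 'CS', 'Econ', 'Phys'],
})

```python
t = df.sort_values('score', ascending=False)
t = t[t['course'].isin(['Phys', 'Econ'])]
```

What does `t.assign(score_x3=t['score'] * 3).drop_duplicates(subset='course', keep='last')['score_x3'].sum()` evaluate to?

sort by score descending:
     term  score course
1  Spring     98   Econ
6  Spring     95   Econ
2  Spring     80     CS
4  Summer     76     CS
0  Summer     64   Phys
3    Fall     59   Phys
5  Spring     57     CS
7  Spring     50   Phys
filter rows where course in ['Phys', 'Econ']:
     term  score course
1  Spring     98   Econ
6  Spring     95   Econ
0  Summer     64   Phys
3    Fall     59   Phys
7  Spring     50   Phys
add column score_x3 = t['score'] * 3:
     term  score course  score_x3
1  Spring     98   Econ       294
6  Spring     95   Econ       285
0  Summer     64   Phys       192
3    Fall     59   Phys       177
7  Spring     50   Phys       150
drop duplicate course (keep=last):
     term  score course  score_x3
6  Spring     95   Econ       285
7  Spring     50   Phys       150

435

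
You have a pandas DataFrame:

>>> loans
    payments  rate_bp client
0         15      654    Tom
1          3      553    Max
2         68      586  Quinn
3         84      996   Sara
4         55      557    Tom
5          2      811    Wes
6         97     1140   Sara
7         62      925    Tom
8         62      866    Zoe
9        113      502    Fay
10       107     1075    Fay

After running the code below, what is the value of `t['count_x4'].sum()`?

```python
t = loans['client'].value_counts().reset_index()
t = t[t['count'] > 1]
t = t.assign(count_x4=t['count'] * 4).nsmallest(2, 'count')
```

value_counts of client:
client
Tom      3
Sara     2
Fay      2
Max      1
Quinn    1
Wes      1
Zoe      1
Name: count, dtype: int64
reset_index():
  client  count
0    Tom      3
1   Sara      2
2    Fay      2
3    Max      1
4  Quinn      1
5    Wes      1
6    Zoe      1
filter rows where count > 1:
  client  count
0    Tom      3
1   Sara      2
2    Fay      2
add column count_x4 = t['count'] * 4:
  client  count  count_x4
0    Tom      3        12
1   Sara      2         8
2    Fay      2         8
take 2 rows with smallest count:
  client  count  count_x4
1   Sara      2         8
2    Fay      2         8
Reading off the sum of column 'count_x4', we get 16.

16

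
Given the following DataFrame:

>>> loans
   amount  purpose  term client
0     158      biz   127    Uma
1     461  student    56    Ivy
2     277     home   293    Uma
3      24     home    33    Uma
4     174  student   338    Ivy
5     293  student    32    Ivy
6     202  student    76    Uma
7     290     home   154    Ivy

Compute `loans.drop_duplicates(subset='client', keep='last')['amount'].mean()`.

246.0

drop duplicate client (keep=last):
   amount  purpose  term client
6     202  student    76    Uma
7     290     home   154    Ivy
Then the mean of column 'amount': 246.0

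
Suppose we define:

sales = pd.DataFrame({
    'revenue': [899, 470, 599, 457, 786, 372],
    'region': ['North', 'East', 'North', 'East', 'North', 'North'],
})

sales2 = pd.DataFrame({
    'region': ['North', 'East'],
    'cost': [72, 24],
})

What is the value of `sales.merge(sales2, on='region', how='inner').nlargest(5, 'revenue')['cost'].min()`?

merge on 'region' (how='inner') → 6 rows:
   revenue region  cost
0      899  North    72
1      470   East    24
2      599  North    72
3      457   East    24
4      786  North    72
5      372  North    72
take 5 rows with largest revenue:
   revenue region  cost
0      899  North    72
4      786  North    72
2      599  North    72
1      470   East    24
3      457   East    24

24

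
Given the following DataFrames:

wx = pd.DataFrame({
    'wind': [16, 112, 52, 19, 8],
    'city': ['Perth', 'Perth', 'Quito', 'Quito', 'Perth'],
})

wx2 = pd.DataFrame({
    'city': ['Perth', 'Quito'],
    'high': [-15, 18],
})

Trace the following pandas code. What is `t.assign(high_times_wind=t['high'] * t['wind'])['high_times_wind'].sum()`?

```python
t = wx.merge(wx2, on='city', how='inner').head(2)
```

merge on 'city' (how='inner') → 5 rows:
   wind   city  high
0    16  Perth   -15
1   112  Perth   -15
2    52  Quito    18
3    19  Quito    18
4     8  Perth   -15
take first 2 rows:
   wind   city  high
0    16  Perth   -15
1   112  Perth   -15
add column high_times_wind = t['high'] * t['wind']:
   wind   city  high  high_times_wind
0    16  Perth   -15             -240
1   112  Perth   -15            -1680
Reading off the sum of column 'high_times_wind', we get -1920.

-1920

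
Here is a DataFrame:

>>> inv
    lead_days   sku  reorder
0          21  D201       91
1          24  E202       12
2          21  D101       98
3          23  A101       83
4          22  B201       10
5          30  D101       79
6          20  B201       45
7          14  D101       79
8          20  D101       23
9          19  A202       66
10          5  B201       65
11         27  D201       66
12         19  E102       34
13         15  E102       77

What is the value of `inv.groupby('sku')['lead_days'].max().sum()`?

group by sku, max of lead_days:
sku
A101    23
A202    19
B201    22
D101    30
D201    27
E102    19
E202    24
Name: lead_days, dtype: int64
Reading off the sum of the resulting series, we get 164.

164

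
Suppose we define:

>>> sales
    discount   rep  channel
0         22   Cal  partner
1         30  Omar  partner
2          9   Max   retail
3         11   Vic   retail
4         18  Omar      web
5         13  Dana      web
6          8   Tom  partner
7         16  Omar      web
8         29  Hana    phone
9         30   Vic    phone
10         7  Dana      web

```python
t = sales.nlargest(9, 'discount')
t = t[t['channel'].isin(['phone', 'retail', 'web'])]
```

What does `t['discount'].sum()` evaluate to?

126

take 9 rows with largest discount:
   discount   rep  channel
1        30  Omar  partner
9        30   Vic    phone
8        29  Hana    phone
0        22   Cal  partner
4        18  Omar      web
7        16  Omar      web
5        13  Dana      web
3        11   Vic   retail
2         9   Max   retail
filter rows where channel in ['phone', 'retail', 'web']:
   discount   rep channel
9        30   Vic   phone
8        29  Hana   phone
4        18  Omar     web
7        16  Omar     web
5        13  Dana     web
3        11   Vic  retail
2         9   Max  retail
sum of column 'discount' → 126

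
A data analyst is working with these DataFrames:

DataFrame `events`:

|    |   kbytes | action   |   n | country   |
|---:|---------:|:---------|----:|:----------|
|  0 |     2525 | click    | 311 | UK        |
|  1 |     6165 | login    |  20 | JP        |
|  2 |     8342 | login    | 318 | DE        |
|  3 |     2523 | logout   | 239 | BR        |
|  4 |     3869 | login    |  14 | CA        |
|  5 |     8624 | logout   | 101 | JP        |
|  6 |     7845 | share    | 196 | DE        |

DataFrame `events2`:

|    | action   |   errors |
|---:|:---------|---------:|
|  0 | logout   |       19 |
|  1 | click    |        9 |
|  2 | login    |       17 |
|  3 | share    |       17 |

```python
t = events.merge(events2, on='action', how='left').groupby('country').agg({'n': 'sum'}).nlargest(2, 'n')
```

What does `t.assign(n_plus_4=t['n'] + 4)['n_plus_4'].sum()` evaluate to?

833

merge on 'action' (how='left') → 7 rows:
   kbytes  action    n country  errors
0    2525   click  311      UK       9
1    6165   login   20      JP      17
2    8342   login  318      DE      17
3    2523  logout  239      BR      19
4    3869   login   14      CA      17
5    8624  logout  101      JP      19
6    7845   share  196      DE      17
group by country, sum of n:
           n
country     
BR       239
CA        14
DE       514
JP       121
UK       311
take 2 rows with largest n:
           n
country     
DE       514
UK       311
add column n_plus_4 = t['n'] + 4:
           n  n_plus_4
country               
DE       514       518
UK       311       315
Taking the sum of column 'n_plus_4' gives 833.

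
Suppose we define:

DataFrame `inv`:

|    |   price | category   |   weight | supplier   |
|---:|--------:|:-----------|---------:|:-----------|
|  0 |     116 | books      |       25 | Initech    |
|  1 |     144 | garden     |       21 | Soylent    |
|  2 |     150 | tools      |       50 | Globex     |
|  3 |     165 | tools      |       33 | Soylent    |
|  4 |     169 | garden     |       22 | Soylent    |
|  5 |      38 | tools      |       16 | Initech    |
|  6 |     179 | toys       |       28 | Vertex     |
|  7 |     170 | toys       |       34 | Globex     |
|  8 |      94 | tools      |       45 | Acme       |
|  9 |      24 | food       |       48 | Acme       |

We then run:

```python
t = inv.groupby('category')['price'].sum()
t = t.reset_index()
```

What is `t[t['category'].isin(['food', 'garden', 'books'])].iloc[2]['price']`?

313

group by category, sum of price:
category
books     116
food       24
garden    313
tools     447
toys      349
Name: price, dtype: int64
reset_index():
  category  price
0    books    116
1     food     24
2   garden    313
3    tools    447
4     toys    349
filter rows where category in ['food', 'garden', 'books']:
  category  price
0    books    116
1     food     24
2   garden    313
Finally, value at position 2, column 'price' = 313.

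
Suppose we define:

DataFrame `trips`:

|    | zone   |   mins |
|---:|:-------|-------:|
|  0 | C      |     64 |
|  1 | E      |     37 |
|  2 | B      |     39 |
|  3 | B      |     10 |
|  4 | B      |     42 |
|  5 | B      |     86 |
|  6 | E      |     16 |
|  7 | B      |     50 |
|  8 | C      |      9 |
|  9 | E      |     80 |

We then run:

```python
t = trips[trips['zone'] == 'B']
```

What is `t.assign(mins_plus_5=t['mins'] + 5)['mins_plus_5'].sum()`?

filter rows where zone == 'B':
  zone  mins
2    B    39
3    B    10
4    B    42
5    B    86
7    B    50
add column mins_plus_5 = t['mins'] + 5:
  zone  mins  mins_plus_5
2    B    39           44
3    B    10           15
4    B    42           47
5    B    86           91
7    B    50           55
Reading off the sum of column 'mins_plus_5', we get 252.

252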